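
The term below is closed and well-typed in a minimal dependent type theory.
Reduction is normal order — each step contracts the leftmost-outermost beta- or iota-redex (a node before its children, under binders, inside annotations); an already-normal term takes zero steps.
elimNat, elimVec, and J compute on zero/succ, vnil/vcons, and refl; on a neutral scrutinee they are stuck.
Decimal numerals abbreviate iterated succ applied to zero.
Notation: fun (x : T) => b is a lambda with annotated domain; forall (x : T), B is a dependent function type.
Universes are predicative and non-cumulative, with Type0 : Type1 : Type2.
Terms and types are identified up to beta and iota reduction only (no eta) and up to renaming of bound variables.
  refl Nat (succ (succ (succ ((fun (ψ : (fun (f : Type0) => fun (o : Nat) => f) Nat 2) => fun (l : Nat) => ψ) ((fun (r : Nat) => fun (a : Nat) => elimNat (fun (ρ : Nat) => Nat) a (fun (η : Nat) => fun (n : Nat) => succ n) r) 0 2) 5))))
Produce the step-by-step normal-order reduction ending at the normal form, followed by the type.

reduction (normal order):
  refl Nat (succ (succ (succ ((fun (ψ : (fun (f : Type0) => fun (o : Nat) => f) Nat 2) => fun (l : Nat) => ψ) ((fun (r : Nat) => fun (a : Nat) => elimNat (fun (ρ : Nat) => Nat) a (fun (η : Nat) => fun (n : Nat) => succ n) r) 0 2) 5))))
  ~> refl Nat (succ (succ (succ ((fun (ψ : Nat) => (fun (f : Nat) => fun (o : Nat) => elimNat (fun (l : Nat) => Nat) o (fun (r : Nat) => fun (a : Nat) => succ a) f) 0 2) 5))))
  ~> refl Nat (succ (succ (succ ((fun (ψ : Nat) => fun (f : Nat) => elimNat (fun (o : Nat) => Nat) f (fun (l : Nat) => fun (r : Nat) => succ r) ψ) 0 2))))
  ~> refl Nat (succ (succ (succ ((fun (ψ : Nat) => elimNat (fun (f : Nat) => Nat) ψ (fun (o : Nat) => fun (l : Nat) => succ l) 0) 2))))
  ~> refl Nat (succ (succ (succ (elimNat (fun (ψ : Nat) => Nat) 2 (fun (f : Nat) => fun (o : Nat) => succ o) 0))))
  ~> refl Nat 5
inferred type:
  Eq Nat 5 5


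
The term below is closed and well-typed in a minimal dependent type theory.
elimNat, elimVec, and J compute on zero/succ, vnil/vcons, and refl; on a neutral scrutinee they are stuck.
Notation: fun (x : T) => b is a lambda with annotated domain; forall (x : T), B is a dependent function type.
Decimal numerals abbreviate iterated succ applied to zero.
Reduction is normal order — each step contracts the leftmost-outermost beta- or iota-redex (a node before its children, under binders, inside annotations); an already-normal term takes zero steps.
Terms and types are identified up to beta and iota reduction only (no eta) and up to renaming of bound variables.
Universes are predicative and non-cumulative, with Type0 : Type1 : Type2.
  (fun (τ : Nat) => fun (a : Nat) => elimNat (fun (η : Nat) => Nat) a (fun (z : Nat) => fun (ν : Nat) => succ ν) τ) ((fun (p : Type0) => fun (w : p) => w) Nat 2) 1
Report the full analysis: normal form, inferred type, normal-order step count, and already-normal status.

normal form:
  3
the term's type:
  Nat
reduction steps (normal order): 11
started in normal form: no
first redex: a beta-redex


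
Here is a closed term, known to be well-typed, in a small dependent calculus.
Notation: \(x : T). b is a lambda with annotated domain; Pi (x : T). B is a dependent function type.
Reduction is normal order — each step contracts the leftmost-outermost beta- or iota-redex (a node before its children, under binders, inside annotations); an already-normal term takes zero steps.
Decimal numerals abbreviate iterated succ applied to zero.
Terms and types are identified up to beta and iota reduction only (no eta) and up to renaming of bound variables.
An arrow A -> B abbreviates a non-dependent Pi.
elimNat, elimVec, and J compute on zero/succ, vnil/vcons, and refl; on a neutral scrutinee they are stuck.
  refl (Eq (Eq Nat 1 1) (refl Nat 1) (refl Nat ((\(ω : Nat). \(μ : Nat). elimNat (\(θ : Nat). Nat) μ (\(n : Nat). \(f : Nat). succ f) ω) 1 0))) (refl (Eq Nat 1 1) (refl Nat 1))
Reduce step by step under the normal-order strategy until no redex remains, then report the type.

reduction (normal order):
  refl (Eq (Eq Nat 1 1) (refl Nat 1) (refl Nat ((\(ω : Nat). \(μ : Nat). elimNat (\(θ : Nat). Nat) μ (\(n : Nat). \(f : Nat). succ f) ω) 1 0))) (refl (Eq Nat 1 1) (refl Nat 1))
  ~> refl (Eq (Eq Nat 1 1) (refl Nat 1) (refl Nat ((\(ω : Nat). elimNat (\(μ : Nat). Nat) ω (\(θ : Nat). \(n : Nat). succ n) 1) 0))) (refl (Eq Nat 1 1) (refl Nat 1))
  ~> refl (Eq (Eq Nat 1 1) (refl Nat 1) (refl Nat (elimNat (\(ω : Nat). Nat) 0 (\(μ : Nat). \(θ : Nat). succ θ) 1))) (refl (Eq Nat 1 1) (refl Nat 1))
  ~> refl (Eq (Eq Nat 1 1) (refl Nat 1) (refl Nat ((\(ω : Nat). \(μ : Nat). succ μ) 0 (elimNat (\(θ : Nat). Nat) 0 (\(n : Nat). \(f : Nat). succ f) 0)))) (refl (Eq Nat 1 1) (refl Nat 1))
  ~> refl (Eq (Eq Nat 1 1) (refl Nat 1) (refl Nat ((\(ω : Nat). succ ω) (elimNat (\(μ : Nat). Nat) 0 (\(θ : Nat). \(n : Nat). succ n) 0)))) (refl (Eq Nat 1 1) (refl Nat 1))
  ~> refl (Eq (Eq Nat 1 1) (refl Nat 1) (refl Nat (succ (elimNat (\(ω : Nat). Nat) 0 (\(μ : Nat). \(θ : Nat). succ θ) 0)))) (refl (Eq Nat 1 1) (refl Nat 1))
  ~> refl (Eq (Eq Nat 1 1) (refl Nat 1) (refl Nat 1)) (refl (Eq Nat 1 1) (refl Nat 1))
the term's type:
  Eq (Eq (Eq Nat 1 1) (refl Nat 1) (refl Nat 1)) (refl (Eq Nat 1 1) (refl Nat 1)) (refl (Eq Nat 1 1) (refl Nat 1))


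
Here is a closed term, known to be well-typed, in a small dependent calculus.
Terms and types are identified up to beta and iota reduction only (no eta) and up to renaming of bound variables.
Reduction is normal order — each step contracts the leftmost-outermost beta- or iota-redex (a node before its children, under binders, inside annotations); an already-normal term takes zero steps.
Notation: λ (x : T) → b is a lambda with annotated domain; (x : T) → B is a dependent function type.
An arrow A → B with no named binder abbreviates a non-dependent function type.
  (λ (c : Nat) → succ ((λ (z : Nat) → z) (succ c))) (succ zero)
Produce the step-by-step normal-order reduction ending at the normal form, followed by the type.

reduction (normal order):
  (λ (c : Nat) → succ ((λ (z : Nat) → z) (succ c))) (succ zero)
  ~> succ ((λ (c : Nat) → c) (succ (succ zero)))
  ~> succ (succ (succ zero))
type:
  Nat


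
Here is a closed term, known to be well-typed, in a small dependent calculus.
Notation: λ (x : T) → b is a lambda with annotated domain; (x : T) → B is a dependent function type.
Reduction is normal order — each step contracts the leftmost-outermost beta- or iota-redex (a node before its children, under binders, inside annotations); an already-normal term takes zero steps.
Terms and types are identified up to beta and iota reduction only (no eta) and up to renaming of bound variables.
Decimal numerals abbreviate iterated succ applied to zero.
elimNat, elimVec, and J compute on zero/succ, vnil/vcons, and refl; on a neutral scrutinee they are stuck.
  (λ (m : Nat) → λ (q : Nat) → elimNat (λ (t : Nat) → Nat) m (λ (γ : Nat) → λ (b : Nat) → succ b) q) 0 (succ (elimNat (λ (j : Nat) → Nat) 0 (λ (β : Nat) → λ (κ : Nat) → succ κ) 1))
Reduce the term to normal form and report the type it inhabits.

reduced normal form:
  2
inferred type:
  Nat
observation: 13 normal-order steps separate the term from its normal form.


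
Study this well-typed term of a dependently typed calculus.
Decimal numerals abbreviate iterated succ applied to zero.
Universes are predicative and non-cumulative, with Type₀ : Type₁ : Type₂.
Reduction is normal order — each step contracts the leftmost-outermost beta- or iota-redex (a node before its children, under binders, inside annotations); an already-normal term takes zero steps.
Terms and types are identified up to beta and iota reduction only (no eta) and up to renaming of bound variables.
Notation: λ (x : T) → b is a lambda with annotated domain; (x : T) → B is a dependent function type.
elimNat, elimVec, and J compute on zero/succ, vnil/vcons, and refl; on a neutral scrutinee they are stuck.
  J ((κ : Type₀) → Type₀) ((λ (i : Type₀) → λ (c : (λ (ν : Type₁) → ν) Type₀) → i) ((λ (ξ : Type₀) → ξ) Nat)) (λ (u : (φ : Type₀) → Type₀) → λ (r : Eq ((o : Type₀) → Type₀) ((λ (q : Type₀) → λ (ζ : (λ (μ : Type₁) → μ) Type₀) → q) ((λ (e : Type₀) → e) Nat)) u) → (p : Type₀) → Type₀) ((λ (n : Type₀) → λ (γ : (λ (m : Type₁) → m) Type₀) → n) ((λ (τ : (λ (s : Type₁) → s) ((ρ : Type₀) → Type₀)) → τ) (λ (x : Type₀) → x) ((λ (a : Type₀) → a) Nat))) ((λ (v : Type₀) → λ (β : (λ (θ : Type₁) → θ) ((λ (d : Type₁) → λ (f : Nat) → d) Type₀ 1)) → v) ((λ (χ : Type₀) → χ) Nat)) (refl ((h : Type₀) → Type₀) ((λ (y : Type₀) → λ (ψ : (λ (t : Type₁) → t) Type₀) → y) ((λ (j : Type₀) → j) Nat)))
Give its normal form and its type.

normal form:
  λ (κ : Type₀) → Nat
the term's type:
  (κ : Type₀) → Type₀
observation: 6 normal-order steps normalize the term, beginning with a J iota-redex.


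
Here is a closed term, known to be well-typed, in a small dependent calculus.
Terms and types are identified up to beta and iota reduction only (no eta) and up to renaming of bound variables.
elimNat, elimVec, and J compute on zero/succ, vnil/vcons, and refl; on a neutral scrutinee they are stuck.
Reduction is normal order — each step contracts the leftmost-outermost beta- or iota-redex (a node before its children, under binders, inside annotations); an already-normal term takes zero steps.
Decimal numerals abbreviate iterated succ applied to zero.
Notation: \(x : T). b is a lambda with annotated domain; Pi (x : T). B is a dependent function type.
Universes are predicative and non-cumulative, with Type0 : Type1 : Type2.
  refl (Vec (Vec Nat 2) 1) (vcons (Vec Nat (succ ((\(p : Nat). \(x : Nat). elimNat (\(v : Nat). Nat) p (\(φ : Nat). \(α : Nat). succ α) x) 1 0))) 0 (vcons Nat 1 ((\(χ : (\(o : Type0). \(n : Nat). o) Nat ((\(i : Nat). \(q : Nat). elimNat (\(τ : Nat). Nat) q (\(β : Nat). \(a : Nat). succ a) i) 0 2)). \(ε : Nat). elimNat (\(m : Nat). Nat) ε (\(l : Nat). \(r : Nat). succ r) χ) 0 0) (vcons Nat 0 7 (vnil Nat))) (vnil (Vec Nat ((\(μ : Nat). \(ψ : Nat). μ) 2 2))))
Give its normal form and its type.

normal form:
  refl (Vec (Vec Nat 2) 1) (vcons (Vec Nat 2) 0 (vcons Nat 1 0 (vcons Nat 0 7 (vnil Nat))) (vnil (Vec Nat 2)))
inferred type:
  Eq (Vec (Vec Nat 2) 1) (vcons (Vec Nat 2) 0 (vcons Nat 1 0 (vcons Nat 0 7 (vnil Nat))) (vnil (Vec Nat 2))) (vcons (Vec Nat 2) 0 (vcons Nat 1 0 (vcons Nat 0 7 (vnil Nat))) (vnil (Vec Nat 2)))


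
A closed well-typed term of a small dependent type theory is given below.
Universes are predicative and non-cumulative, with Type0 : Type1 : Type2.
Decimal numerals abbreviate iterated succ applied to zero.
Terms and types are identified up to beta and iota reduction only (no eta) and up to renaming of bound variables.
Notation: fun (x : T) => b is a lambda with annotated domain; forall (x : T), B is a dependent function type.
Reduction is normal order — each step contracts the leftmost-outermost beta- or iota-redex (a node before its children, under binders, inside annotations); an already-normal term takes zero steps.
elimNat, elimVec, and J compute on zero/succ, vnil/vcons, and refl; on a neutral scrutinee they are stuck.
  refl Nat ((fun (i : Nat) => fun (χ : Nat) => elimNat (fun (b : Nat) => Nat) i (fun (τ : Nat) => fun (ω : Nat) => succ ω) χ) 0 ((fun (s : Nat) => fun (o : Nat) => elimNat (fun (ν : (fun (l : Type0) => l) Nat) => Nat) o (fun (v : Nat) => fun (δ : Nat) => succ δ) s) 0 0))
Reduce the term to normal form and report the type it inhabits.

normal form:
  refl Nat 0
type:
  Eq Nat 0 0


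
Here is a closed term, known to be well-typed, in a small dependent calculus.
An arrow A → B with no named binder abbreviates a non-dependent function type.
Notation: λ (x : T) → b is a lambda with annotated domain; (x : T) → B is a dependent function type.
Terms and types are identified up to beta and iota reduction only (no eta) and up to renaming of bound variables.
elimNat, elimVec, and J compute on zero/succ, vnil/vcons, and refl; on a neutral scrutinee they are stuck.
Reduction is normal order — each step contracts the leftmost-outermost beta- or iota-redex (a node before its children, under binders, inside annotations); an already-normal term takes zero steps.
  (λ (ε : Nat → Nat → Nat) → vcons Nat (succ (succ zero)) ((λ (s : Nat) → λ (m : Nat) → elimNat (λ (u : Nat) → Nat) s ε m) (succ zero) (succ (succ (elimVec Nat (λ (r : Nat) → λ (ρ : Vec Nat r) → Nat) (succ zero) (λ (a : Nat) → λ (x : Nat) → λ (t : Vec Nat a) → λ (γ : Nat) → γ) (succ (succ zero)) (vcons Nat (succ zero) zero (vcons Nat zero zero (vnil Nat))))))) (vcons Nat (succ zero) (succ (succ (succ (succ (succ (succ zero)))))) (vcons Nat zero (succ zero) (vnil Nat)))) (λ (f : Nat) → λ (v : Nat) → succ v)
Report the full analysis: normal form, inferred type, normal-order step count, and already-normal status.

normal form:
  vcons Nat (succ (succ zero)) (succ (succ (succ (succ zero)))) (vcons Nat (succ zero) (succ (succ (succ (succ (succ (succ zero)))))) (vcons Nat zero (succ zero) (vnil Nat)))
the term's type:
  Vec Nat (succ (succ (succ zero)))
steps to reach normal form (normal order): 24
already normal: no
first redex: a beta-redex


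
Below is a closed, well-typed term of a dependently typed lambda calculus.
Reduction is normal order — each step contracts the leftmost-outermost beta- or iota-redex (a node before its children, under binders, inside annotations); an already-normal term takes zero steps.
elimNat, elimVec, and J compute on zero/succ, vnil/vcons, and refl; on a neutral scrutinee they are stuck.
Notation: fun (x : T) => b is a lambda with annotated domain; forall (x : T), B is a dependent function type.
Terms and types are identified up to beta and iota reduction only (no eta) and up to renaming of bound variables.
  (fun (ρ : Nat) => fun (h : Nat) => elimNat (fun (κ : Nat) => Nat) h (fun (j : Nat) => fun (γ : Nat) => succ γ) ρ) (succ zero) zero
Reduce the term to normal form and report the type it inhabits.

normal form:
  succ zero
the term's type:
  Nat


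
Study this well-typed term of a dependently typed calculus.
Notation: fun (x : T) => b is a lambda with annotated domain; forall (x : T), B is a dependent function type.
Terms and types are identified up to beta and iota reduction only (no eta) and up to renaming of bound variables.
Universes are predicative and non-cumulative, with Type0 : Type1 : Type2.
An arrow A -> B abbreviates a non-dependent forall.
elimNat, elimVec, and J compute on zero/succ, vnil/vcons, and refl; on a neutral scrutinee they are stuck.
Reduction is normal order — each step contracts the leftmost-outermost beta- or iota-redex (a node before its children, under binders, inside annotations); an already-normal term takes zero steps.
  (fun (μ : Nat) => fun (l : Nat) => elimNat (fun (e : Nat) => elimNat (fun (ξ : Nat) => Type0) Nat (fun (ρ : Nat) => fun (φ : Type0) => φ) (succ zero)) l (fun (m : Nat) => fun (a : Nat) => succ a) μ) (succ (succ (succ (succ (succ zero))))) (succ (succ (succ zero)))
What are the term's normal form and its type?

reduced normal form:
  succ (succ (succ (succ (succ (succ (succ (succ zero)))))))
type:
  Nat
observation: the leftmost-outermost redex is a beta-redex, and normalization takes 18 steps.


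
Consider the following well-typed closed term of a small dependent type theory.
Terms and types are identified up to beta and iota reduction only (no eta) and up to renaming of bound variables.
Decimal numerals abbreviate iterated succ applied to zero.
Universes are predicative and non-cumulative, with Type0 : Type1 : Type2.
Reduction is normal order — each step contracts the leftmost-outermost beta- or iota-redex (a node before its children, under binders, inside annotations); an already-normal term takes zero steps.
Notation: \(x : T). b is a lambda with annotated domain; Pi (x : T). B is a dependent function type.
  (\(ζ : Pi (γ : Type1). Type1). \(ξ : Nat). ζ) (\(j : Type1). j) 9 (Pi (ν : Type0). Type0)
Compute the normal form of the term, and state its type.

normal form:
  Pi (ζ : Type0). Type0
the term's type:
  Type1
observation: normalization takes exactly 3 steps under the normal-order strategy.


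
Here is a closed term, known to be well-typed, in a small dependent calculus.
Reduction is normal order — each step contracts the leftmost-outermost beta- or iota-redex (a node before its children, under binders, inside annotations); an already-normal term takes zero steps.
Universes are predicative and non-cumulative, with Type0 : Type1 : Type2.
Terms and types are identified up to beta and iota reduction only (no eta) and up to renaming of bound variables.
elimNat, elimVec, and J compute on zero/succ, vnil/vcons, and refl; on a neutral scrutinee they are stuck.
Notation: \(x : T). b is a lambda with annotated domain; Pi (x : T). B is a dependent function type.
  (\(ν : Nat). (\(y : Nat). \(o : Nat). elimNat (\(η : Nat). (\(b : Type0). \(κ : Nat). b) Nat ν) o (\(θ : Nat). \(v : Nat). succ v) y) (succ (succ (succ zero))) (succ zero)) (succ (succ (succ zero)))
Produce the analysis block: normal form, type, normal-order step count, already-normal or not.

resulting normal form:
  succ (succ (succ (succ zero)))
inferred type:
  Nat
normal-order step count: 13
term was already normal: no
first redex: a beta-redex


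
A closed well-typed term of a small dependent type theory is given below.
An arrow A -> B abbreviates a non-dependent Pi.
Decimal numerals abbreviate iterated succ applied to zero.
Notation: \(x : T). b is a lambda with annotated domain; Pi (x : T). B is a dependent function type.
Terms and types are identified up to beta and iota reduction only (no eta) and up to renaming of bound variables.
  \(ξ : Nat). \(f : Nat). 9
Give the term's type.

inferred type:
  Nat -> Nat -> Nat


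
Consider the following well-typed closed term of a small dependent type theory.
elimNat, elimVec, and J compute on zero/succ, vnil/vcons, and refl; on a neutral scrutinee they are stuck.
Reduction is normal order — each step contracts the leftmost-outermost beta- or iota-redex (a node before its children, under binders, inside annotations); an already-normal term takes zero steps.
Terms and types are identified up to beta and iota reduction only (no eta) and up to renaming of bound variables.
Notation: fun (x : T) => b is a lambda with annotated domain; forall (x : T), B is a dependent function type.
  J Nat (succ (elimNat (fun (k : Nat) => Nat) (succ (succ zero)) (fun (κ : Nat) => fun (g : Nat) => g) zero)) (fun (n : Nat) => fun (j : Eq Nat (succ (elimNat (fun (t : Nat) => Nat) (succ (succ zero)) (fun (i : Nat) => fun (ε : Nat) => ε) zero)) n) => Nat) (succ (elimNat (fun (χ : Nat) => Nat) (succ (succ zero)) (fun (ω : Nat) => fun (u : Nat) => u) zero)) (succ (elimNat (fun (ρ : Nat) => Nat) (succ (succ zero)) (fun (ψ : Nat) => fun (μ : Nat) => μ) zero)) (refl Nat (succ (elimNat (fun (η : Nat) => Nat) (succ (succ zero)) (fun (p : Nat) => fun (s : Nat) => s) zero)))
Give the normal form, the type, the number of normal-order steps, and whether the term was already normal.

normal form:
  succ (succ (succ zero))
type:
  Nat
reduction steps (normal order): 2
started in normal form: no
first redex: a J iota-redex


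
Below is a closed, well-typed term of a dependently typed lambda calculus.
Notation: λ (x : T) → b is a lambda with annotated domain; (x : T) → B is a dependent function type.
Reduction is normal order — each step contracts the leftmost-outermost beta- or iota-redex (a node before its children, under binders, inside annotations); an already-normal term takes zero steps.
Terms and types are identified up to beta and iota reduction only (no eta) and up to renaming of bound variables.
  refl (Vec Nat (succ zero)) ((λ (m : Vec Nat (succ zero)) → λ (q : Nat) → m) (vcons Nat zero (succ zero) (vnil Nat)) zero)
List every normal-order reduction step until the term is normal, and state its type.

normal-order reduction sequence:
  refl (Vec Nat (succ zero)) ((λ (m : Vec Nat (succ zero)) → λ (q : Nat) → m) (vcons Nat zero (succ zero) (vnil Nat)) zero)
  ~> refl (Vec Nat (succ zero)) ((λ (m : Nat) → vcons Nat zero (succ zero) (vnil Nat)) zero)
  ~> refl (Vec Nat (succ zero)) (vcons Nat zero (succ zero) (vnil Nat))
type:
  Eq (Vec Nat (succ zero)) (vcons Nat zero (succ zero) (vnil Nat)) (vcons Nat zero (succ zero) (vnil Nat))


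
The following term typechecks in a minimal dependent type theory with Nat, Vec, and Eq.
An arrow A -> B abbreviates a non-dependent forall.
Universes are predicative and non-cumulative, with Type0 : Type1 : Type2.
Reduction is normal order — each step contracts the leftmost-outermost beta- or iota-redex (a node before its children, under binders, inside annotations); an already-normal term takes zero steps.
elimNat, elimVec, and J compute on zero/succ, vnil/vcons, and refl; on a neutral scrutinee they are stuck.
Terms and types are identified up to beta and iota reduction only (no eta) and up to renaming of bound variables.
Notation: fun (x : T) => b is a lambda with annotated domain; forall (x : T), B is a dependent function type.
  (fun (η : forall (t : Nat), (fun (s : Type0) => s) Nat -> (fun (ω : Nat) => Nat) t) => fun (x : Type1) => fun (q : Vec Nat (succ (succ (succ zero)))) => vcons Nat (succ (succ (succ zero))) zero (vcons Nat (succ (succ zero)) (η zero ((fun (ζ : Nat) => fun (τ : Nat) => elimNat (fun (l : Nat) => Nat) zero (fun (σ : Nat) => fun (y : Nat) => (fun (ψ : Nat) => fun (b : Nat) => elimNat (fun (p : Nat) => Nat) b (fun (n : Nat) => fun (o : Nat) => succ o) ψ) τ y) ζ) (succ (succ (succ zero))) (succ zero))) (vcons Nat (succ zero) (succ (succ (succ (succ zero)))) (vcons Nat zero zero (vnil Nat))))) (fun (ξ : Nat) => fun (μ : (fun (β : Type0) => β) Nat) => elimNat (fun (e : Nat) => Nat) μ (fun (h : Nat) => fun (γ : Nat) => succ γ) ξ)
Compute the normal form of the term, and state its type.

normal form:
  fun (η : Type1) => fun (t : Vec Nat (succ (succ (succ zero)))) => vcons Nat (succ (succ (succ zero))) zero (vcons Nat (succ (succ zero)) (succ (succ (succ zero))) (vcons Nat (succ zero) (succ (succ (succ (succ zero)))) (vcons Nat zero zero (vnil Nat))))
inferred type:
  Type1 -> Vec Nat (succ (succ (succ zero))) -> Vec Nat (succ (succ (succ (succ zero))))
observation: normalization takes exactly 34 steps under the normal-order strategy.


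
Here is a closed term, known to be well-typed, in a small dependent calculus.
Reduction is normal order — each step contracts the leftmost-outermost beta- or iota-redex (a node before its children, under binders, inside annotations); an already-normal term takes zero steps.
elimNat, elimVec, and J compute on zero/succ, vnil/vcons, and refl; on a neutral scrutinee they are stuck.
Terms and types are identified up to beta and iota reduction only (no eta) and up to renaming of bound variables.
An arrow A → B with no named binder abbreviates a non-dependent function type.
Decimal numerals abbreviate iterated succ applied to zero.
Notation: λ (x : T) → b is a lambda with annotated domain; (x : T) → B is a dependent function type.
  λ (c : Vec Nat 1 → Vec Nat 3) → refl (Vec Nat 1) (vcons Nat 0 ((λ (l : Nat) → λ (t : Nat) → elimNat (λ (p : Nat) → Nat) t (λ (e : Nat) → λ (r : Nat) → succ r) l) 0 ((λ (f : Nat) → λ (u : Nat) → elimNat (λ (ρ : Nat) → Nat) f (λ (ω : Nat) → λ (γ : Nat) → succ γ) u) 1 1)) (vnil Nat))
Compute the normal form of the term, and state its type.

reduced normal form:
  λ (c : Vec Nat 1 → Vec Nat 3) → refl (Vec Nat 1) (vcons Nat 0 2 (vnil Nat))
type:
  (Vec Nat 1 → Vec Nat 3) → Eq (Vec Nat 1) (vcons Nat 0 2 (vnil Nat)) (vcons Nat 0 2 (vnil Nat))
observation: reduction starts at a beta-redex, and 9 normal-order steps reach the normal form.


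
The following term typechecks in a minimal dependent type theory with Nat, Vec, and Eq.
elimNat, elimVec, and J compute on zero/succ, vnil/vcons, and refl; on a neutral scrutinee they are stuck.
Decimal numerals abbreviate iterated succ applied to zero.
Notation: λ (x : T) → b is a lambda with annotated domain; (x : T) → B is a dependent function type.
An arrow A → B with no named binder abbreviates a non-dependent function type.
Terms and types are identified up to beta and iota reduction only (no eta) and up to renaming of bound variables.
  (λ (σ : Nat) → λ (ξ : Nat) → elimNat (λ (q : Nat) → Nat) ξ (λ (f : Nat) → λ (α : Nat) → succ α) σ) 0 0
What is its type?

the term's type:
  Nat


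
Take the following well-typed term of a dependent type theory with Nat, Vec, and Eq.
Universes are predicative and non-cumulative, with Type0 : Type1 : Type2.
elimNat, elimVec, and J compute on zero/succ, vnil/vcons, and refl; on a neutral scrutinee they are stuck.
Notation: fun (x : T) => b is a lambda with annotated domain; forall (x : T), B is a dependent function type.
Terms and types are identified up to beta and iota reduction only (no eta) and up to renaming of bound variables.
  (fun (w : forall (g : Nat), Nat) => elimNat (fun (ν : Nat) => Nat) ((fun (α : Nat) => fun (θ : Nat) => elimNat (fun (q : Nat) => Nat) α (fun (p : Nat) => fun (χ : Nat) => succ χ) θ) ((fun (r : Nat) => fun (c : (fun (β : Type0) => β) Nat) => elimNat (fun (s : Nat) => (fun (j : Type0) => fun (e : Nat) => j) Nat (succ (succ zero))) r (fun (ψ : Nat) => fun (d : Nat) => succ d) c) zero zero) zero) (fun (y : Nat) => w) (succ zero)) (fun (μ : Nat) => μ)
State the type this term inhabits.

type:
  Nat


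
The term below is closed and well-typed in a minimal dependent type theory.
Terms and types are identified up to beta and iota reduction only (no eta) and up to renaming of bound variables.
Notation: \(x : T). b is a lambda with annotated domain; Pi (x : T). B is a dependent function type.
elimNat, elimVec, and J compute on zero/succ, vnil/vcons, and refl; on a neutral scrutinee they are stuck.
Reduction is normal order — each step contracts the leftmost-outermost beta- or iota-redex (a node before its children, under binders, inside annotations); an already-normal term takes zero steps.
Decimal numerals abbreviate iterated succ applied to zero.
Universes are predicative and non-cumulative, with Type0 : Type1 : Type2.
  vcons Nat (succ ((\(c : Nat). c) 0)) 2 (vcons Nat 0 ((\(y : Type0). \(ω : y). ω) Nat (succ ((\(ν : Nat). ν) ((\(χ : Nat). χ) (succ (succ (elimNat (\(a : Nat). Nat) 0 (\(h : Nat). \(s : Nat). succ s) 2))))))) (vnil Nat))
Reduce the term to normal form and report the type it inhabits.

reduced normal form:
  vcons Nat 1 2 (vcons Nat 0 5 (vnil Nat))
inferred type:
  Vec Nat 2
observation: the first redex contracted is a beta-redex; the normal form is reached in 12 normal-order steps.


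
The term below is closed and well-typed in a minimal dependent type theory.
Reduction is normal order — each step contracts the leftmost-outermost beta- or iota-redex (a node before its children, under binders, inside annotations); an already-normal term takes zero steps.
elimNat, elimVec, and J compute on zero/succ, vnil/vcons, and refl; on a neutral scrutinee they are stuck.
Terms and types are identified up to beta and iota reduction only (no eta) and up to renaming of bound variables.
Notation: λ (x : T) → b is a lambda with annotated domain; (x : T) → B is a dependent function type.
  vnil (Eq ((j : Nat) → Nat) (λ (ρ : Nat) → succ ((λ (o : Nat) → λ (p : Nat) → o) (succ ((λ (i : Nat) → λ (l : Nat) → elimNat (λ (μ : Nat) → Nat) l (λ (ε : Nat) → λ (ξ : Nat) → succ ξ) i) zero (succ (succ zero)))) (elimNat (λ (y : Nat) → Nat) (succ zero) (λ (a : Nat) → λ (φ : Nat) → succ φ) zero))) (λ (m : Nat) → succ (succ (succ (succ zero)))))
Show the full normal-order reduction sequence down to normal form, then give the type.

normal-order reduction:
  vnil (Eq ((j : Nat) → Nat) (λ (ρ : Nat) → succ ((λ (o : Nat) → λ (p : Nat) → o) (succ ((λ (i : Nat) → λ (l : Nat) → elimNat (λ (μ : Nat) → Nat) l (λ (ε : Nat) → λ (ξ : Nat) → succ ξ) i) zero (succ (succ zero)))) (elimNat (λ (y : Nat) → Nat) (succ zero) (λ (a : Nat) → λ (φ : Nat) → succ φ) zero))) (λ (m : Nat) → succ (succ (succ (succ zero)))))
  ~> vnil (Eq ((j : Nat) → Nat) (λ (ρ : Nat) → succ ((λ (o : Nat) → succ ((λ (p : Nat) → λ (i : Nat) → elimNat (λ (l : Nat) → Nat) i (λ (μ : Nat) → λ (ε : Nat) → succ ε) p) zero (succ (succ zero)))) (elimNat (λ (ξ : Nat) → Nat) (succ zero) (λ (y : Nat) → λ (a : Nat) → succ a) zero))) (λ (φ : Nat) → succ (succ (succ (succ zero)))))
  ~> vnil (Eq ((j : Nat) → Nat) (λ (ρ : Nat) → succ (succ ((λ (o : Nat) → λ (p : Nat) → elimNat (λ (i : Nat) → Nat) p (λ (l : Nat) → λ (μ : Nat) → succ μ) o) zero (succ (succ zero))))) (λ (ε : Nat) → succ (succ (succ (succ zero)))))
  ~> vnil (Eq ((j : Nat) → Nat) (λ (ρ : Nat) → succ (succ ((λ (o : Nat) → elimNat (λ (p : Nat) → Nat) o (λ (i : Nat) → λ (l : Nat) → succ l) zero) (succ (succ zero))))) (λ (μ : Nat) → succ (succ (succ (succ zero)))))
  ~> vnil (Eq ((j : Nat) → Nat) (λ (ρ : Nat) → succ (succ (elimNat (λ (o : Nat) → Nat) (succ (succ zero)) (λ (p : Nat) → λ (i : Nat) → succ i) zero))) (λ (l : Nat) → succ (succ (succ (succ zero)))))
  ~> vnil (Eq ((j : Nat) → Nat) (λ (ρ : Nat) → succ (succ (succ (succ zero)))) (λ (o : Nat) → succ (succ (succ (succ zero)))))
the term's type:
  Vec (Eq ((j : Nat) → Nat) (λ (ρ : Nat) → succ (succ (succ (succ zero)))) (λ (o : Nat) → succ (succ (succ (succ zero))))) zero


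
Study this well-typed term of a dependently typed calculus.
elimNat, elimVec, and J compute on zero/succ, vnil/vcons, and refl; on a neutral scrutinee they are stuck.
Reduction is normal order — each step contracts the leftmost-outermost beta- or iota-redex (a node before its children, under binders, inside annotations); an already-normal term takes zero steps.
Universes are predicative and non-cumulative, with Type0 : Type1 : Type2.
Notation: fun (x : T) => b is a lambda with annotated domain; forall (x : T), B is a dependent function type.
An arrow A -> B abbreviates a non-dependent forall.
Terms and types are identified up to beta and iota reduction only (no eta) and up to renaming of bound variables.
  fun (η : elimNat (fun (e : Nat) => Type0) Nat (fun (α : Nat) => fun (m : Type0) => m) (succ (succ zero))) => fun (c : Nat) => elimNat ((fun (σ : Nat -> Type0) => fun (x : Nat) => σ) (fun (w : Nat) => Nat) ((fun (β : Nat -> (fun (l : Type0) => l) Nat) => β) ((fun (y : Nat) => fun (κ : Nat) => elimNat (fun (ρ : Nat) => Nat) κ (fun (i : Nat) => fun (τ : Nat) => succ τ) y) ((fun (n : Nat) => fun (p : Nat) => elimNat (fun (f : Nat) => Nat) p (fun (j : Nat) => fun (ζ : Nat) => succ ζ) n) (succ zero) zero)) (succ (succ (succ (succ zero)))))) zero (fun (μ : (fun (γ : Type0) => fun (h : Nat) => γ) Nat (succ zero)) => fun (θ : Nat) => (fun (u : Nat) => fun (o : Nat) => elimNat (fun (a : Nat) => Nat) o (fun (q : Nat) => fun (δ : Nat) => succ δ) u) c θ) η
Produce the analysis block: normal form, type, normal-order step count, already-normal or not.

normal form:
  fun (η : Nat) => fun (e : Nat) => elimNat (fun (α : Nat) => Nat) zero (fun (m : Nat) => fun (c : Nat) => elimNat (fun (σ : Nat) => Nat) c (fun (x : Nat) => fun (w : Nat) => succ w) e) η
the term's type:
  Nat -> Nat -> Nat
normal-order step count: 13
already normal: no
first redex: an elimNat iota-redex


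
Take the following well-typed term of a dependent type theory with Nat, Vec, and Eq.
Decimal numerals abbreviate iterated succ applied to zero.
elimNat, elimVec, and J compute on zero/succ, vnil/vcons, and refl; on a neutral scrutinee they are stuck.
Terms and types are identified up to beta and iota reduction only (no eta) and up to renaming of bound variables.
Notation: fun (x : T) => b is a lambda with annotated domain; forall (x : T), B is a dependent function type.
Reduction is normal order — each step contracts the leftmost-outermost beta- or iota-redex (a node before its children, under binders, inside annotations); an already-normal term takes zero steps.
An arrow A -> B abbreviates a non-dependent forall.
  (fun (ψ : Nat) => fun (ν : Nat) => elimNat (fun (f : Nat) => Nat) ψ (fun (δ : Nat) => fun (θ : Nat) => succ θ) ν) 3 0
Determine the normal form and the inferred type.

normal form:
  3
inferred type:
  Nat
observation: the leftmost-outermost redex is a beta-redex, and normalization takes 3 steps.


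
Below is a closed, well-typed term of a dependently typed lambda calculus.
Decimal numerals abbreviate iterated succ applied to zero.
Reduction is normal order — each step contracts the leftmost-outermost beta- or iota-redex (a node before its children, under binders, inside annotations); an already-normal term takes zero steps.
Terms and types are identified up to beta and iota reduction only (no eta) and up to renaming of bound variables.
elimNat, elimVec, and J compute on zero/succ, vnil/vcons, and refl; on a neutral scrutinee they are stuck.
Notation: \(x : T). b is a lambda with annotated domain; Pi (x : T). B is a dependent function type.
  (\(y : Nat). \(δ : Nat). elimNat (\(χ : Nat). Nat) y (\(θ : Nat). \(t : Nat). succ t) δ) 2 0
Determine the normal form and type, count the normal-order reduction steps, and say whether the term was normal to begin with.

reduced normal form:
  2
type:
  Nat
reduction steps (normal order): 3
already normal: no
first redex: a beta-redex


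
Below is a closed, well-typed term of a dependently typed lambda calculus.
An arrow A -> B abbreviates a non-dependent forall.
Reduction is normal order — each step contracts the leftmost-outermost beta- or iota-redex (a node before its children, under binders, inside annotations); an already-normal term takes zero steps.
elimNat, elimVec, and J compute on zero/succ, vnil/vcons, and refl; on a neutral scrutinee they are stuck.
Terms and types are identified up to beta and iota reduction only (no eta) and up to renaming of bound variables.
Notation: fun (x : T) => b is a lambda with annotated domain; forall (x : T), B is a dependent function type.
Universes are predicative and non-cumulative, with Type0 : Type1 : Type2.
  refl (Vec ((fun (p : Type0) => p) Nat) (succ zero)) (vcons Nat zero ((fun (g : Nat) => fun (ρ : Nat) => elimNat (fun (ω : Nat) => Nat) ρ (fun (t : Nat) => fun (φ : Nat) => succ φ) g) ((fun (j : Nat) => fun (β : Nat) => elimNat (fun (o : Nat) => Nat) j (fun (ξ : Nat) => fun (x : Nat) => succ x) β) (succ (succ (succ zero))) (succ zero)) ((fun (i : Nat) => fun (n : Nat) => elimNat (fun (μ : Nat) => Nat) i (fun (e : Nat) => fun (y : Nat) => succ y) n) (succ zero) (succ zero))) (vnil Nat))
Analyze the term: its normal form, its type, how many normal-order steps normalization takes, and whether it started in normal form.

reduced normal form:
  refl (Vec Nat (succ zero)) (vcons Nat zero (succ (succ (succ (succ (succ (succ zero)))))) (vnil Nat))
type:
  Eq (Vec Nat (succ zero)) (vcons Nat zero (succ (succ (succ (succ (succ (succ zero)))))) (vnil Nat)) (vcons Nat zero (succ (succ (succ (succ (succ (succ zero)))))) (vnil Nat))
reduction steps (normal order): 28
already normal: no
first redex: a beta-redex


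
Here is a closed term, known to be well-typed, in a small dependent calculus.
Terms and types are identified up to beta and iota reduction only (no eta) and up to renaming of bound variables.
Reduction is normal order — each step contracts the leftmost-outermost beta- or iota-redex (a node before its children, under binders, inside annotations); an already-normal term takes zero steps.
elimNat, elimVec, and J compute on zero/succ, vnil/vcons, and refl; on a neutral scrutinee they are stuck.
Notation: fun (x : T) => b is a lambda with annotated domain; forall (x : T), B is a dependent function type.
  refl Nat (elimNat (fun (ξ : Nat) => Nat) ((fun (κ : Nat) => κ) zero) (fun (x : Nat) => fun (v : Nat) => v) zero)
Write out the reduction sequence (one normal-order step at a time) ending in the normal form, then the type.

normal-order reduction:
  refl Nat (elimNat (fun (ξ : Nat) => Nat) ((fun (κ : Nat) => κ) zero) (fun (x : Nat) => fun (v : Nat) => v) zero)
  ~> refl Nat ((fun (ξ : Nat) => ξ) zero)
  ~> refl Nat zero
type:
  Eq Nat zero zero


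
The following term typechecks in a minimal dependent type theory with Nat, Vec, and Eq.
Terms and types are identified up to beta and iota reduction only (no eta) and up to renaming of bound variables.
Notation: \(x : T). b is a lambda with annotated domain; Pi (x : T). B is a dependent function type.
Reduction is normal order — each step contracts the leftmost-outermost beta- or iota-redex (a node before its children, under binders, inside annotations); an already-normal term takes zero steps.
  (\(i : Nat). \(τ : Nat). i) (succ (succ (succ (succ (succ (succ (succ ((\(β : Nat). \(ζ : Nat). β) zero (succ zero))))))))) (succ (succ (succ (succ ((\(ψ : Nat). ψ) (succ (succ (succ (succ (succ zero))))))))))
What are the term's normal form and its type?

resulting normal form:
  succ (succ (succ (succ (succ (succ (succ zero))))))
the term's type:
  Nat
observation: normalization takes exactly 4 steps under the normal-order strategy.


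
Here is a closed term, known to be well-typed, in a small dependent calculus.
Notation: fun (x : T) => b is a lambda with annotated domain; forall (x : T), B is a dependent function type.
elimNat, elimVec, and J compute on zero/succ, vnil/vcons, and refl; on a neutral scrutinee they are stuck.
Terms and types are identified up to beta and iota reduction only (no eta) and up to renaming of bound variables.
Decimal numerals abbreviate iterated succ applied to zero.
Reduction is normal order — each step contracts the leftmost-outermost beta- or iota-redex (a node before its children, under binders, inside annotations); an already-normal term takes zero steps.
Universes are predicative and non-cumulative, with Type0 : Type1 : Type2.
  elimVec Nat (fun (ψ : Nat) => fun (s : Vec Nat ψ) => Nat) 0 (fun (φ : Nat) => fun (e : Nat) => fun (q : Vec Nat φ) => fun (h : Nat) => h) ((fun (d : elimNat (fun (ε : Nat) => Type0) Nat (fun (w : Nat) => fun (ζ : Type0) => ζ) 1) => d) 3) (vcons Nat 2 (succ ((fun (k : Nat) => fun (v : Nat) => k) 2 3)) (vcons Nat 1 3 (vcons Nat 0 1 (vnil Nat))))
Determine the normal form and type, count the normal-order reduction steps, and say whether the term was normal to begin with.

reduced normal form:
  0
the term's type:
  Nat
steps to reach normal form (normal order): 16
already normal: no
first contracted redex: an elimVec iota-redex


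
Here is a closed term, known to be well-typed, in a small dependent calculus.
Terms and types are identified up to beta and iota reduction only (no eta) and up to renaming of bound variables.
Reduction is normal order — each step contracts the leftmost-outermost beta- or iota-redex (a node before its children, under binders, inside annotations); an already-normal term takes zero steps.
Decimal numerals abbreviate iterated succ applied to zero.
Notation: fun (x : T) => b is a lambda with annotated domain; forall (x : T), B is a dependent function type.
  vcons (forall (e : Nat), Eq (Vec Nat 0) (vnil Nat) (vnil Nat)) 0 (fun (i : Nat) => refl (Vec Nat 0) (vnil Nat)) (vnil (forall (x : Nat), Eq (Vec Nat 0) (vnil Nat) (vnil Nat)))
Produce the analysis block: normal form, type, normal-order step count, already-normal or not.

reduced normal form:
  vcons (forall (e : Nat), Eq (Vec Nat 0) (vnil Nat) (vnil Nat)) 0 (fun (i : Nat) => refl (Vec Nat 0) (vnil Nat)) (vnil (forall (x : Nat), Eq (Vec Nat 0) (vnil Nat) (vnil Nat)))
the term's type:
  Vec (forall (e : Nat), Eq (Vec Nat 0) (vnil Nat) (vnil Nat)) 1
steps to reach normal form (normal order): 0
started in normal form: yes


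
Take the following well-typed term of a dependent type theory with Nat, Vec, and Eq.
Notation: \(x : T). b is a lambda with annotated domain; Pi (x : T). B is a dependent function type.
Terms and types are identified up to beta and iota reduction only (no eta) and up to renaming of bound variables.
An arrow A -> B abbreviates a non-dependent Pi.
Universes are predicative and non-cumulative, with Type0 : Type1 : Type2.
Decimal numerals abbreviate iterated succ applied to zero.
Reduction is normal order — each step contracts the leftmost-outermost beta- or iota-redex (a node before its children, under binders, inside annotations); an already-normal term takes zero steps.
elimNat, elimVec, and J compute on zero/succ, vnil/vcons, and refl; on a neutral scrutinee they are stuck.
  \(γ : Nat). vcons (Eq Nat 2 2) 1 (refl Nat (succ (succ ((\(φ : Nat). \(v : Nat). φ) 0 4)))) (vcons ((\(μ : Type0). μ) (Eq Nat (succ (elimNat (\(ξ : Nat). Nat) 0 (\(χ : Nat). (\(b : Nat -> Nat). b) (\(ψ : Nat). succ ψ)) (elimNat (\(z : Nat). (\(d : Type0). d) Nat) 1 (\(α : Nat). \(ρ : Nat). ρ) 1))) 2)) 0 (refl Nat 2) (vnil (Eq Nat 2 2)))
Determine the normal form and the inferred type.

normal form:
  \(γ : Nat). vcons (Eq Nat 2 2) 1 (refl Nat 2) (vcons (Eq Nat 2 2) 0 (refl Nat 2) (vnil (Eq Nat 2 2)))
the term's type:
  Nat -> Vec (Eq Nat 2 2) 2
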